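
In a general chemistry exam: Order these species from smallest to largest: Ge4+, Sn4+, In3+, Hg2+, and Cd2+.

Work out protons and electrons: Ge4+ (Z=32, 28 e⁻), Sn4+ (Z=50, 46 e⁻), In3+ (Z=49, 46 e⁻), Cd2+ (Z=48, 46 e⁻), Hg2+ (Z=80, 78 e⁻). Ge4+ < Sn4+ (same group, period 4 vs 5); Sn4+ < In3+ (both 46 e⁻, Z=50>49); In3+ < Cd2+ (both 46 e⁻, Z=49>48); Cd2+ < Hg2+ (same group, period 5 vs 6).

Ge4+ < Sn4+ < In3+ < Cd2+ < Hg2+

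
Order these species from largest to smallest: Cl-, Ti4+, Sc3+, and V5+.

Cl- > Sc3+ > Ti4+ > V5+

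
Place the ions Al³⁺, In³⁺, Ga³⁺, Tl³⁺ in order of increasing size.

Al³⁺ < Ga³⁺ < In³⁺ < Tl³⁺

These ions sit in one column with identical charge. Each step down the periodic table adds a principal shell, increasing the radius.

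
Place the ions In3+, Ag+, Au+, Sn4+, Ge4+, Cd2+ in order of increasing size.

Ge4+ < Sn4+ < In3+ < Cd2+ < Ag+ < Au+

Work out protons and electrons: Ge4+ (Z=32, 28 e⁻), Sn4+ (Z=50, 46 e⁻), In3+ (Z=49, 46 e⁻), Cd2+ (Z=48, 46 e⁻), Ag+ (Z=47, 46 e⁻), Au+ (Z=79, 78 e⁻). Ge4+ < Sn4+ (same group, 1 shell fewer); Sn4+ < In3+ (both 46 e⁻, Z=50>49); In3+ < Cd2+ (isoelectronic, higher Z=49 is smaller); Cd2+ < Ag+ (both 46 e⁻, Z=48>47); Ag+ < Au+ (same group, 1 shell fewer).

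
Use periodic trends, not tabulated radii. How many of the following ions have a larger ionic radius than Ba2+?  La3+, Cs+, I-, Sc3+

2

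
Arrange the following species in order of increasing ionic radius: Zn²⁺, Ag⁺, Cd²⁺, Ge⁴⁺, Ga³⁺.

Ge⁴⁺ < Ga³⁺ < Zn²⁺ < Cd²⁺ < Ag⁺

Ge⁴⁺: 28 e⁻, Z=32, Ga³⁺: 28 e⁻, Z=31, Zn²⁺: 28 e⁻, Z=30, Cd²⁺: 46 e⁻, Z=48, Ag⁺: 46 e⁻, Z=47. Ge⁴⁺ < Ga³⁺ (both 28 e⁻, Z=32>31); Ga³⁺ < Zn²⁺ (isoelectronic, higher Z=31 is smaller); Zn²⁺ < Cd²⁺ (same group, period 4 vs 5); Cd²⁺ < Ag⁺ (both 46 e⁻, Z=48>47).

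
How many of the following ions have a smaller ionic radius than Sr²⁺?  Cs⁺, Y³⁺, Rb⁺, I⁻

1

First list Z and electron count for each: Y³⁺: 36 e⁻, Z=39, Sr²⁺: 36 e⁻, Z=38, Rb⁺: 36 e⁻, Z=37, Cs⁺: 54 e⁻, Z=55, I⁻: 54 e⁻, Z=53. Y³⁺ < Sr²⁺ (isoelectronic, higher Z=39 is smaller); Sr²⁺ < Rb⁺ (isoelectronic, higher Z=38 is smaller); Rb⁺ < Cs⁺ (same group, 1 shell fewer); Cs⁺ < I⁻ (isoelectronic, higher Z=55 is smaller).
Overall: Y³⁺ < Sr²⁺ < Rb⁺ < Cs⁺ < I⁻. Sr²⁺ has 1 below it and 3 above. So 1 is smaller.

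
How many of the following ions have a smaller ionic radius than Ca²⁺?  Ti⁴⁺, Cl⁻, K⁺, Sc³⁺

2

All of these have 18 electrons (isoelectronic). With the same electron cloud, the ion with the most protons pulls it in tightest. Nuclear charges: Ti⁴⁺ (Z=22), Sc³⁺ (Z=21), Ca²⁺ (Z=20), K⁺ (Z=19), Cl⁻ (Z=17). Highest Z is smallest.
Placing each against Ca²⁺: smaller — Ti⁴⁺, Sc³⁺; larger — K⁺, Cl⁻. So 2 are smaller.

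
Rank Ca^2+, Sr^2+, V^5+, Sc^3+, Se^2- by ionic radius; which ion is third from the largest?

Work out protons and electrons: V^5+ (Z=23, 18 e⁻), Sc^3+ (Z=21, 18 e⁻), Ca^2+ (Z=20, 18 e⁻), Sr^2+ (Z=38, 36 e⁻), Se^2- (Z=34, 36 e⁻). V^5+ < Sc^3+ (both 18 e⁻, Z=23>21); Sc^3+ < Ca^2+ (both 18 e⁻, Z=21>20); Ca^2+ < Sr^2+ (same group, period 4 vs 5); Sr^2+ < Se^2- (both 36 e⁻, Z=38>34).
Ordering: V^5+ < Sc^3+ < Ca^2+ < Sr^2+ < Se^2-. The third largest is Ca^2+.

Ca^2+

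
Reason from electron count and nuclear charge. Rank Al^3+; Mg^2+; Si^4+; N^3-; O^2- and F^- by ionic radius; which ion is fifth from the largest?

Al^3+

Isoelectronic series (10 e⁻ each). Size is set by nuclear charge: more protons means a smaller ion. Si^4+ (Z=14), Al^3+ (Z=13), Mg^2+ (Z=12), F^- (Z=9), O^2- (Z=8), N^3- (Z=7).
So the order is Si^4+ < Al^3+ < Mg^2+ < F^- < O^2- < N^3-; the 5th-largest ion is Al^3+.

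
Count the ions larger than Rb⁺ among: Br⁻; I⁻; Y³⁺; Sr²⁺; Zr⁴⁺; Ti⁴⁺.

2

Work out protons and electrons: Ti⁴⁺ (Z=22, 18 e⁻), Zr⁴⁺ (Z=40, 36 e⁻), Y³⁺ (Z=39, 36 e⁻), Sr²⁺ (Z=38, 36 e⁻), Rb⁺ (Z=37, 36 e⁻), Br⁻ (Z=35, 36 e⁻), I⁻ (Z=53, 54 e⁻). Ti⁴⁺ < Zr⁴⁺ (same group, 1 shell fewer); Zr⁴⁺ < Y³⁺ (both 36 e⁻, Z=40>39); Y³⁺ < Sr²⁺ (isoelectronic, higher Z=39 is smaller); Sr²⁺ < Rb⁺ (isoelectronic, higher Z=38 is smaller); Rb⁺ < Br⁻ (both 36 e⁻, Z=37>35); Br⁻ < I⁻ (same group, period 4 vs 5).
Placing each against Rb⁺: smaller — Ti⁴⁺, Zr⁴⁺, Y³⁺, Sr²⁺; larger — Br⁻, I⁻. So 2 are larger.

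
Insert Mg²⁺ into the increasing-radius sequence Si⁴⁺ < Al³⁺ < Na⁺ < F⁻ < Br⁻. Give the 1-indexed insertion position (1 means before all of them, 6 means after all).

3

Si⁴⁺: 10 e⁻, Z=14, Al³⁺: 10 e⁻, Z=13, Mg²⁺: 10 e⁻, Z=12, Na⁺: 10 e⁻, Z=11, F⁻: 10 e⁻, Z=9, Br⁻: 36 e⁻, Z=35. Si⁴⁺ < Al³⁺ (both 10 e⁻, Z=14>13); Al³⁺ < Mg²⁺ (isoelectronic, higher Z=13 is smaller); Mg²⁺ < Na⁺ (both 10 e⁻, Z=12>11); Na⁺ < F⁻ (isoelectronic, higher Z=11 is smaller); F⁻ < Br⁻ (same group, 2 shells fewer).
With Mg²⁺ included the full order is Si⁴⁺ < Al³⁺ < Mg²⁺ < Na⁺ < F⁻ < Br⁻, so it takes position 3.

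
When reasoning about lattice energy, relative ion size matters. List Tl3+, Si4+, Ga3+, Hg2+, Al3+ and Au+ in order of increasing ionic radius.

Work out protons and electrons: Si4+: 10 e⁻, Z=14, Al3+: 10 e⁻, Z=13, Ga3+: 28 e⁻, Z=31, Tl3+: 78 e⁻, Z=81, Hg2+: 78 e⁻, Z=80, Au+: 78 e⁻, Z=79. Si4+ < Al3+ (both 10 e⁻, Z=14>13); Al3+ < Ga3+ (same group, period 3 vs 4); Ga3+ < Tl3+ (same group, period 4 vs 6); Tl3+ < Hg2+ (both 78 e⁻, Z=81>80); Hg2+ < Au+ (both 78 e⁻, Z=80>79).

Si4+ < Al3+ < Ga3+ < Tl3+ < Hg2+ < Au+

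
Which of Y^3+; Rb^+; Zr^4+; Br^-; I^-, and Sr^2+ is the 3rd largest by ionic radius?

Rb^+

Work out protons and electrons: Zr^4+ has 36 e⁻ (Z=40), Y^3+ has 36 e⁻ (Z=39), Sr^2+ has 36 e⁻ (Z=38), Rb^+ has 36 e⁻ (Z=37), Br^- has 36 e⁻ (Z=35), I^- has 54 e⁻ (Z=53). Zr^4+ < Y^3+ (isoelectronic, higher Z=40 is smaller); Y^3+ < Sr^2+ (both 36 e⁻, Z=39>38); Sr^2+ < Rb^+ (isoelectronic, higher Z=38 is smaller); Rb^+ < Br^- (both 36 e⁻, Z=37>35); Br^- < I^- (same group, 1 shell fewer).
That gives Zr^4+ < Y^3+ < Sr^2+ < Rb^+ < Br^- < I^-. From the largest end, number 3 is Rb^+.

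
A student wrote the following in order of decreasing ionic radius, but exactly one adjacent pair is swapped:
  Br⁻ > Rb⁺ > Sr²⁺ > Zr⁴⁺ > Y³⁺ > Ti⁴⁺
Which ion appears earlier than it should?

Zr⁴⁺

Compare adjacent ions: both have 36 electrons but Z(Zr)=40 > Z(Y)=39, so Zr⁴⁺ should be the smaller of the two — yet in this decreasing list Zr⁴⁺ sits before Y³⁺. Nothing else is reversed, so Zr⁴⁺ should move one place to the right.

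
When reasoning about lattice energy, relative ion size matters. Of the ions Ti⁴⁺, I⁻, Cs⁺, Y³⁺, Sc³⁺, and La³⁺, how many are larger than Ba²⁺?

Work out protons and electrons: Ti⁴⁺: 18 e⁻, Z=22, Sc³⁺: 18 e⁻, Z=21, Y³⁺: 36 e⁻, Z=39, La³⁺: 54 e⁻, Z=57, Ba²⁺: 54 e⁻, Z=56, Cs⁺: 54 e⁻, Z=55, I⁻: 54 e⁻, Z=53. Ti⁴⁺ < Sc³⁺ (both 18 e⁻, Z=22>21); Sc³⁺ < Y³⁺ (same group, period 4 vs 5); Y³⁺ < La³⁺ (same group, 1 shell fewer); La³⁺ < Ba²⁺ (both 54 e⁻, Z=57>56); Ba²⁺ < Cs⁺ (both 54 e⁻, Z=56>55); Cs⁺ < I⁻ (both 54 e⁻, Z=55>53).
Overall: Ti⁴⁺ < Sc³⁺ < Y³⁺ < La³⁺ < Ba²⁺ < Cs⁺ < I⁻. Ba²⁺ has 4 below it and 2 above. Count: 2.

2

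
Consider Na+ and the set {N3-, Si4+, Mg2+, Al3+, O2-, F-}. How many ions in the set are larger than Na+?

3

Each ion has 10 electrons. The ranking follows nuclear charge in reverse — greater Z gives a smaller radius. Si4+ (Z=14), Al3+ (Z=13), Mg2+ (Z=12), Na+ (Z=11), F- (Z=9), O2- (Z=8), N3- (Z=7).
Placing each against Na+: smaller — Si4+, Al3+, Mg2+; larger — F-, O2-, N3-. Count: 3.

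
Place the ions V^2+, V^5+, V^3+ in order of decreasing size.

V^2+ > V^3+ > V^5+

These are all V ions. Removing more electrons (higher positive charge) pulls the remaining electrons in closer, so V^5+ is smallest and V^2+ is largest.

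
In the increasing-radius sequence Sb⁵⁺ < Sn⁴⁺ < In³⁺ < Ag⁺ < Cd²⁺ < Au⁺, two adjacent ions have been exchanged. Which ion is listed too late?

The pair Ag⁺, Cd²⁺ is the wrong way round — Cd²⁺ and Ag⁺ share 46 electrons; the higher nuclear charge on Cd (Z=48) contracts it more, so Cd²⁺ < Ag⁺. All other adjacent pairs agree with periodic trends, so Cd²⁺ is the misplaced ion.

Cd²⁺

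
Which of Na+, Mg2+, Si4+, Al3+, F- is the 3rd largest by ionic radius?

Mg2+

These species are isoelectronic with 10 electrons. The only difference is the number of protons: Si4+ (Z=14), Al3+ (Z=13), Mg2+ (Z=12), Na+ (Z=11), F- (Z=9). The strongest nuclear pull (Si4+) gives the smallest ion.
Full ascending order: Si4+ < Al3+ < Mg2+ < Na+ < F-. Counting from the largest, position 3 is Mg2+.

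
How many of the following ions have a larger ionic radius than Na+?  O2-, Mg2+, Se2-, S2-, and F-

Electron counts and nuclear charges: Mg2+: 10 e⁻, Z=12, Na+: 10 e⁻, Z=11, F-: 10 e⁻, Z=9, O2-: 10 e⁻, Z=8, S2-: 18 e⁻, Z=16, Se2-: 36 e⁻, Z=34. Mg2+ < Na+ (both 10 e⁻, Z=12>11); Na+ < F- (both 10 e⁻, Z=11>9); F- < O2- (isoelectronic, higher Z=9 is smaller); O2- < S2- (same group, 1 shell fewer); S2- < Se2- (same group, period 3 vs 4).
Relative to Na+, the ions that are larger are F-, O2-, S2-, Se2-. Count: 4.

4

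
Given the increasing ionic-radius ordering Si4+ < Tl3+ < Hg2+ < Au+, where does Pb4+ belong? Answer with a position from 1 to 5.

Work out protons and electrons: Si4+ (Z=14, 10 e⁻), Pb4+ (Z=82, 78 e⁻), Tl3+ (Z=81, 78 e⁻), Hg2+ (Z=80, 78 e⁻), Au+ (Z=79, 78 e⁻). Si4+ < Pb4+ (same group, period 3 vs 6); Pb4+ < Tl3+ (both 78 e⁻, Z=82>81); Tl3+ < Hg2+ (isoelectronic, higher Z=81 is smaller); Hg2+ < Au+ (isoelectronic, higher Z=80 is smaller).
With Pb4+ included the full order is Si4+ < Pb4+ < Tl3+ < Hg2+ < Au+, so it takes position 2.

2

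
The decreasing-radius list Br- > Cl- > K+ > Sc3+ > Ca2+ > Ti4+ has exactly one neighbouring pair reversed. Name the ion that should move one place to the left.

Ca2+

Compare adjacent ions: both have 18 electrons but Z(Sc)=21 > Z(Ca)=20, so Sc3+ should be the smaller of the two — yet in this decreasing list Sc3+ sits before Ca2+. Nothing else is reversed, so Ca2+ should move one place to the left.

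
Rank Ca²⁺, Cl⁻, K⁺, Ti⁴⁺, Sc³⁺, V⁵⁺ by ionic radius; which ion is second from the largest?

K⁺

Each ion has 18 electrons. The ranking follows nuclear charge in reverse — greater Z gives a smaller radius. V⁵⁺ (Z=23), Ti⁴⁺ (Z=22), Sc³⁺ (Z=21), Ca²⁺ (Z=20), K⁺ (Z=19), Cl⁻ (Z=17).
That gives V⁵⁺ < Ti⁴⁺ < Sc³⁺ < Ca²⁺ < K⁺ < Cl⁻. From the largest end, number 2 is K⁺.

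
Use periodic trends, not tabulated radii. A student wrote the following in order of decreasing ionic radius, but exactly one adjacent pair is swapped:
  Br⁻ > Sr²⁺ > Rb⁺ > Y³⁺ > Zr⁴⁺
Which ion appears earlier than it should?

Sr²⁺

Compare adjacent ions: Sr²⁺ and Rb⁺ share 36 electrons; the higher nuclear charge on Sr (Z=38) contracts it more, so Sr²⁺ < Rb⁺ — yet in this decreasing list Sr²⁺ sits before Rb⁺. Nothing else is reversed, so Sr²⁺ should move one place to the right.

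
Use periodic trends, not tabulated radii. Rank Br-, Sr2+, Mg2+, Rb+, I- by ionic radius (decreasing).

Tabulating Z and e⁻: Mg2+ has 10 e⁻ (Z=12), Sr2+ has 36 e⁻ (Z=38), Rb+ has 36 e⁻ (Z=37), Br- has 36 e⁻ (Z=35), I- has 54 e⁻ (Z=53). Mg2+ < Sr2+ (same group, 2 shells fewer); Sr2+ < Rb+ (isoelectronic, higher Z=38 is smaller); Rb+ < Br- (isoelectronic, higher Z=37 is smaller); Br- < I- (same group, 1 shell fewer).

I- > Br- > Rb+ > Sr2+ > Mg2+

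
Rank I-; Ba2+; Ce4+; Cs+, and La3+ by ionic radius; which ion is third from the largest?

Isoelectronic series (54 e⁻ each). Size is set by nuclear charge: more protons means a smaller ion. Ce4+ (Z=58), La3+ (Z=57), Ba2+ (Z=56), Cs+ (Z=55), I- (Z=53).
Full ascending order: Ce4+ < La3+ < Ba2+ < Cs+ < I-. Counting from the largest, position 3 is Ba2+.

Ba2+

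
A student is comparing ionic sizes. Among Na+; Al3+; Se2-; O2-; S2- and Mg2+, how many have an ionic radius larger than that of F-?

Electron counts and nuclear charges: Al3+ has 10 e⁻ (Z=13), Mg2+ has 10 e⁻ (Z=12), Na+ has 10 e⁻ (Z=11), F- has 10 e⁻ (Z=9), O2- has 10 e⁻ (Z=8), S2- has 18 e⁻ (Z=16), Se2- has 36 e⁻ (Z=34). Al3+ < Mg2+ (both 10 e⁻, Z=13>12); Mg2+ < Na+ (isoelectronic, higher Z=12 is smaller); Na+ < F- (both 10 e⁻, Z=11>9); F- < O2- (both 10 e⁻, Z=9>8); O2- < S2- (same group, period 2 vs 3); S2- < Se2- (same group, period 3 vs 4).
Placing each against F-: smaller — Al3+, Mg2+, Na+; larger — O2-, S2-, Se2-. So 3 are larger.

3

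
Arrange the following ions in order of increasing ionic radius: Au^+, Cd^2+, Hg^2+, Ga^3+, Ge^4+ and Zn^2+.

First list Z and electron count for each: Ge^4+: 28 e⁻, Z=32, Ga^3+: 28 e⁻, Z=31, Zn^2+: 28 e⁻, Z=30, Cd^2+: 46 e⁻, Z=48, Hg^2+: 78 e⁻, Z=80, Au^+: 78 e⁻, Z=79. Ge^4+ < Ga^3+ (isoelectronic, higher Z=32 is smaller); Ga^3+ < Zn^2+ (isoelectronic, higher Z=31 is smaller); Zn^2+ < Cd^2+ (same group, period 4 vs 5); Cd^2+ < Hg^2+ (same group, 1 shell fewer); Hg^2+ < Au^+ (isoelectronic, higher Z=80 is smaller).

Ge^4+ < Ga^3+ < Zn^2+ < Cd^2+ < Hg^2+ < Au^+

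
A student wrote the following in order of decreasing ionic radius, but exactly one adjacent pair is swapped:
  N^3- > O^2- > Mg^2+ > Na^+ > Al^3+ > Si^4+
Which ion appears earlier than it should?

Mg^2+

Check each adjacent pair. Mg^2+ and Na^+ are reversed: both have 10 electrons but Z(Mg)=12 > Z(Na)=11, so Mg^2+ should be the smaller of the two. No other neighbouring pair contradicts the periodic trends, so Mg^2+ is the ion listed too early.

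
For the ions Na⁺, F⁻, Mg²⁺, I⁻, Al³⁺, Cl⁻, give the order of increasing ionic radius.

Tabulating Z and e⁻: Al³⁺: 10 e⁻, Z=13, Mg²⁺: 10 e⁻, Z=12, Na⁺: 10 e⁻, Z=11, F⁻: 10 e⁻, Z=9, Cl⁻: 18 e⁻, Z=17, I⁻: 54 e⁻, Z=53. Al³⁺ < Mg²⁺ (both 10 e⁻, Z=13>12); Mg²⁺ < Na⁺ (isoelectronic, higher Z=12 is smaller); Na⁺ < F⁻ (isoelectronic, higher Z=11 is smaller); F⁻ < Cl⁻ (same group, 1 shell fewer); Cl⁻ < I⁻ (same group, 2 shells fewer).

Al³⁺ < Mg²⁺ < Na⁺ < F⁻ < Cl⁻ < I⁻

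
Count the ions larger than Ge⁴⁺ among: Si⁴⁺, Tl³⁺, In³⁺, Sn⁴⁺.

3

First list Z and electron count for each: Si⁴⁺ has 10 e⁻ (Z=14), Ge⁴⁺ has 28 e⁻ (Z=32), Sn⁴⁺ has 46 e⁻ (Z=50), In³⁺ has 46 e⁻ (Z=49), Tl³⁺ has 78 e⁻ (Z=81). Si⁴⁺ < Ge⁴⁺ (same group, 1 shell fewer); Ge⁴⁺ < Sn⁴⁺ (same group, period 4 vs 5); Sn⁴⁺ < In³⁺ (both 46 e⁻, Z=50>49); In³⁺ < Tl³⁺ (same group, period 5 vs 6).
Ordering all of them (including Ge⁴⁺) by radius gives Si⁴⁺ < Ge⁴⁺ < Sn⁴⁺ < In³⁺ < Tl³⁺. That's 3.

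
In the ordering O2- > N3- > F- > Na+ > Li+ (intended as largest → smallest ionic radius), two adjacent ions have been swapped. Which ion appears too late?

Scanning neighbour by neighbour, only O2-/N3- violates a trend: O2- and N3- share 10 electrons; the higher nuclear charge on O (Z=8) contracts it more, so O2- < N3-. That makes N3- the one sitting a position late relative to where it belongs.

N3-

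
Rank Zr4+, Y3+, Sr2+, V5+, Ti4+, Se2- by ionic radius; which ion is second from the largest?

Sr2+

Tabulating Z and e⁻: V5+ has 18 e⁻ (Z=23), Ti4+ has 18 e⁻ (Z=22), Zr4+ has 36 e⁻ (Z=40), Y3+ has 36 e⁻ (Z=39), Sr2+ has 36 e⁻ (Z=38), Se2- has 36 e⁻ (Z=34). V5+ < Ti4+ (both 18 e⁻, Z=23>22); Ti4+ < Zr4+ (same group, period 4 vs 5); Zr4+ < Y3+ (both 36 e⁻, Z=40>39); Y3+ < Sr2+ (both 36 e⁻, Z=39>38); Sr2+ < Se2- (both 36 e⁻, Z=38>34).
That gives V5+ < Ti4+ < Zr4+ < Y3+ < Sr2+ < Se2-. From the largest end, number 2 is Sr2+.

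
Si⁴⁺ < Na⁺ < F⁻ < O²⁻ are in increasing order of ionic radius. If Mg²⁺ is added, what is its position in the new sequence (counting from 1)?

2

Each ion has 10 electrons. The ranking follows nuclear charge in reverse — greater Z gives a smaller radius. Si⁴⁺ (Z=14), Mg²⁺ (Z=12), Na⁺ (Z=11), F⁻ (Z=9), O²⁻ (Z=8).
With Mg²⁺ included the full order is Si⁴⁺ < Mg²⁺ < Na⁺ < F⁻ < O²⁻, so it takes position 2.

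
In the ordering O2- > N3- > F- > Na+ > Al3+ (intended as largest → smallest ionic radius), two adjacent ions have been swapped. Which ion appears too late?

N3-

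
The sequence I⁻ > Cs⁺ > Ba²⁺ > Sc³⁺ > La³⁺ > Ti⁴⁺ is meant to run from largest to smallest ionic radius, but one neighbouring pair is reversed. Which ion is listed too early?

Compare adjacent ions: same group and charge — period 4 sits above period 6, so Sc³⁺ is smaller — yet in this decreasing list Sc³⁺ sits before La³⁺. Nothing else is reversed, so Sc³⁺ should move one place to the right.

Sc³⁺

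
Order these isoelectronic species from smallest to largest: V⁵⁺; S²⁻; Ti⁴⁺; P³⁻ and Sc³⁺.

V⁵⁺ < Ti⁴⁺ < Sc³⁺ < S²⁻ < P³⁻

Each ion has 18 electrons. The ranking follows nuclear charge in reverse — greater Z gives a smaller radius. V⁵⁺ (Z=23), Ti⁴⁺ (Z=22), Sc³⁺ (Z=21), S²⁻ (Z=16), P³⁻ (Z=15).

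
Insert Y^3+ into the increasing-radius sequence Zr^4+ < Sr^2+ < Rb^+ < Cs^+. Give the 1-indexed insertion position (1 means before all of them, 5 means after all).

Tabulating Z and e⁻: Zr^4+: 36 e⁻, Z=40, Y^3+: 36 e⁻, Z=39, Sr^2+: 36 e⁻, Z=38, Rb^+: 36 e⁻, Z=37, Cs^+: 54 e⁻, Z=55. Zr^4+ < Y^3+ (both 36 e⁻, Z=40>39); Y^3+ < Sr^2+ (isoelectronic, higher Z=39 is smaller); Sr^2+ < Rb^+ (both 36 e⁻, Z=38>37); Rb^+ < Cs^+ (same group, period 5 vs 6).
With Y^3+ included the full order is Zr^4+ < Y^3+ < Sr^2+ < Rb^+ < Cs^+, so it takes position 2.

2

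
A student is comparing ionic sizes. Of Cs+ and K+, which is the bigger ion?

Cs+

All are in the same group with charge +1. Radius grows down the group as n (the outermost shell) increases.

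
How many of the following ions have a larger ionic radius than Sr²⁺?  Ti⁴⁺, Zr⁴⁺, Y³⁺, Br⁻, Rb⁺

2

Electron counts and nuclear charges: Ti⁴⁺ (Z=22, 18 e⁻), Zr⁴⁺ (Z=40, 36 e⁻), Y³⁺ (Z=39, 36 e⁻), Sr²⁺ (Z=38, 36 e⁻), Rb⁺ (Z=37, 36 e⁻), Br⁻ (Z=35, 36 e⁻). Ti⁴⁺ < Zr⁴⁺ (same group, period 4 vs 5); Zr⁴⁺ < Y³⁺ (isoelectronic, higher Z=40 is smaller); Y³⁺ < Sr²⁺ (isoelectronic, higher Z=39 is smaller); Sr²⁺ < Rb⁺ (isoelectronic, higher Z=38 is smaller); Rb⁺ < Br⁻ (isoelectronic, higher Z=37 is smaller).
Placing each against Sr²⁺: smaller — Ti⁴⁺, Zr⁴⁺, Y³⁺; larger — Rb⁺, Br⁻. That's 2.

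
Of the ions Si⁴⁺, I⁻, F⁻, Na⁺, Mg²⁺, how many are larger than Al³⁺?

4

Tabulating Z and e⁻: Si⁴⁺ (Z=14, 10 e⁻), Al³⁺ (Z=13, 10 e⁻), Mg²⁺ (Z=12, 10 e⁻), Na⁺ (Z=11, 10 e⁻), F⁻ (Z=9, 10 e⁻), I⁻ (Z=53, 54 e⁻). Si⁴⁺ < Al³⁺ (both 10 e⁻, Z=14>13); Al³⁺ < Mg²⁺ (isoelectronic, higher Z=13 is smaller); Mg²⁺ < Na⁺ (isoelectronic, higher Z=12 is smaller); Na⁺ < F⁻ (both 10 e⁻, Z=11>9); F⁻ < I⁻ (same group, 3 shells fewer).
Relative to Al³⁺, the ions that are larger are Mg²⁺, Na⁺, F⁻, I⁻. Count: 4.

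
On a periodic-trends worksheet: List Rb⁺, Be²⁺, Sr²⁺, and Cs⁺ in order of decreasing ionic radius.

Work out protons and electrons: Be²⁺: 2 e⁻, Z=4, Sr²⁺: 36 e⁻, Z=38, Rb⁺: 36 e⁻, Z=37, Cs⁺: 54 e⁻, Z=55. Be²⁺ < Sr²⁺ (same group, period 2 vs 5); Sr²⁺ < Rb⁺ (isoelectronic, higher Z=38 is smaller); Rb⁺ < Cs⁺ (same group, period 5 vs 6).

Cs⁺ > Rb⁺ > Sr²⁺ > Be²⁺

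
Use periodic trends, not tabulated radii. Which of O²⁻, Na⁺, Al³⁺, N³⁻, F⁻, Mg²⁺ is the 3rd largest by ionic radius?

Each ion has 10 electrons. The ranking follows nuclear charge in reverse — greater Z gives a smaller radius. Al³⁺ (Z=13), Mg²⁺ (Z=12), Na⁺ (Z=11), F⁻ (Z=9), O²⁻ (Z=8), N³⁻ (Z=7).
So the order is Al³⁺ < Mg²⁺ < Na⁺ < F⁻ < O²⁻ < N³⁻; the 3rd-largest ion is F⁻.

F⁻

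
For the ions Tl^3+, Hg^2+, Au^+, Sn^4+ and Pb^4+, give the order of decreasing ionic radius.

Work out protons and electrons: Sn^4+ (Z=50, 46 e⁻), Pb^4+ (Z=82, 78 e⁻), Tl^3+ (Z=81, 78 e⁻), Hg^2+ (Z=80, 78 e⁻), Au^+ (Z=79, 78 e⁻). Sn^4+ < Pb^4+ (same group, 1 shell fewer); Pb^4+ < Tl^3+ (both 78 e⁻, Z=82>81); Tl^3+ < Hg^2+ (isoelectronic, higher Z=81 is smaller); Hg^2+ < Au^+ (both 78 e⁻, Z=80>79).

Au^+ > Hg^2+ > Tl^3+ > Pb^4+ > Sn^4+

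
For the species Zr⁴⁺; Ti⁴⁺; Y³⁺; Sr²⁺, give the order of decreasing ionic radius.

Sr²⁺ > Y³⁺ > Zr⁴⁺ > Ti⁴⁺

Electron counts and nuclear charges: Ti⁴⁺ has 18 e⁻ (Z=22), Zr⁴⁺ has 36 e⁻ (Z=40), Y³⁺ has 36 e⁻ (Z=39), Sr²⁺ has 36 e⁻ (Z=38). Ti⁴⁺ < Zr⁴⁺ (same group, period 4 vs 5); Zr⁴⁺ < Y³⁺ (both 36 e⁻, Z=40>39); Y³⁺ < Sr²⁺ (both 36 e⁻, Z=39>38).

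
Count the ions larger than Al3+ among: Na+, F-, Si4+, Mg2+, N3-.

All of these have 10 electrons (isoelectronic). With the same electron cloud, the ion with the most protons pulls it in tightest. Nuclear charges: Si4+ (Z=14), Al3+ (Z=13), Mg2+ (Z=12), Na+ (Z=11), F- (Z=9), N3- (Z=7). Highest Z is smallest.
Ordering all of them (including Al3+) by radius gives Si4+ < Al3+ < Mg2+ < Na+ < F- < N3-. That's 4.

4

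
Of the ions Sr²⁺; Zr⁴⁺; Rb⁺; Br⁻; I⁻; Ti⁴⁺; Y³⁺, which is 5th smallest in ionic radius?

Rb⁺

Work out protons and electrons: Ti⁴⁺ (Z=22, 18 e⁻), Zr⁴⁺ (Z=40, 36 e⁻), Y³⁺ (Z=39, 36 e⁻), Sr²⁺ (Z=38, 36 e⁻), Rb⁺ (Z=37, 36 e⁻), Br⁻ (Z=35, 36 e⁻), I⁻ (Z=53, 54 e⁻). Ti⁴⁺ < Zr⁴⁺ (same group, period 4 vs 5); Zr⁴⁺ < Y³⁺ (both 36 e⁻, Z=40>39); Y³⁺ < Sr²⁺ (isoelectronic, higher Z=39 is smaller); Sr²⁺ < Rb⁺ (isoelectronic, higher Z=38 is smaller); Rb⁺ < Br⁻ (both 36 e⁻, Z=37>35); Br⁻ < I⁻ (same group, period 4 vs 5).
That gives Ti⁴⁺ < Zr⁴⁺ < Y³⁺ < Sr²⁺ < Rb⁺ < Br⁻ < I⁻. From the smallest end, number 5 is Rb⁺.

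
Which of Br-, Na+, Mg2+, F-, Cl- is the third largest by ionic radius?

F-

First list Z and electron count for each: Mg2+: 10 e⁻, Z=12, Na+: 10 e⁻, Z=11, F-: 10 e⁻, Z=9, Cl-: 18 e⁻, Z=17, Br-: 36 e⁻, Z=35. Mg2+ < Na+ (both 10 e⁻, Z=12>11); Na+ < F- (isoelectronic, higher Z=11 is smaller); F- < Cl- (same group, period 2 vs 3); Cl- < Br- (same group, 1 shell fewer).
So the order is Mg2+ < Na+ < F- < Cl- < Br-; the 3rd-largest ion is F-.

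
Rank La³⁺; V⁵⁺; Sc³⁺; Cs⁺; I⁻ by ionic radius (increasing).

V⁵⁺ < Sc³⁺ < La³⁺ < Cs⁺ < I⁻

First list Z and electron count for each: V⁵⁺ has 18 e⁻ (Z=23), Sc³⁺ has 18 e⁻ (Z=21), La³⁺ has 54 e⁻ (Z=57), Cs⁺ has 54 e⁻ (Z=55), I⁻ has 54 e⁻ (Z=53). V⁵⁺ < Sc³⁺ (both 18 e⁻, Z=23>21); Sc³⁺ < La³⁺ (same group, 2 shells fewer); La³⁺ < Cs⁺ (isoelectronic, higher Z=57 is smaller); Cs⁺ < I⁻ (isoelectronic, higher Z=55 is smaller).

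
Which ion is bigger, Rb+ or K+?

All are in the same group with charge +1. Radius grows down the group as n (the outermost shell) increases.

Rb+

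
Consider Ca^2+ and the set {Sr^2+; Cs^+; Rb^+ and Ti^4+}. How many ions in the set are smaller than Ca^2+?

Ti^4+ (Z=22, 18 e⁻), Ca^2+ (Z=20, 18 e⁻), Sr^2+ (Z=38, 36 e⁻), Rb^+ (Z=37, 36 e⁻), Cs^+ (Z=55, 54 e⁻). Ti^4+ < Ca^2+ (isoelectronic, higher Z=22 is smaller); Ca^2+ < Sr^2+ (same group, period 4 vs 5); Sr^2+ < Rb^+ (isoelectronic, higher Z=38 is smaller); Rb^+ < Cs^+ (same group, 1 shell fewer).
Overall: Ti^4+ < Ca^2+ < Sr^2+ < Rb^+ < Cs^+. Ca^2+ has 1 below it and 3 above. So 1 is smaller.

1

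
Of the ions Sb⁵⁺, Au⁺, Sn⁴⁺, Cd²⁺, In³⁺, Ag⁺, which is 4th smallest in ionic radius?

Sb⁵⁺ (Z=51, 46 e⁻), Sn⁴⁺ (Z=50, 46 e⁻), In³⁺ (Z=49, 46 e⁻), Cd²⁺ (Z=48, 46 e⁻), Ag⁺ (Z=47, 46 e⁻), Au⁺ (Z=79, 78 e⁻). Sb⁵⁺ < Sn⁴⁺ (isoelectronic, higher Z=51 is smaller); Sn⁴⁺ < In³⁺ (both 46 e⁻, Z=50>49); In³⁺ < Cd²⁺ (both 46 e⁻, Z=49>48); Cd²⁺ < Ag⁺ (isoelectronic, higher Z=48 is smaller); Ag⁺ < Au⁺ (same group, period 5 vs 6).
Ordering: Sb⁵⁺ < Sn⁴⁺ < In³⁺ < Cd²⁺ < Ag⁺ < Au⁺. The 4th smallest is Cd²⁺.

Cd²⁺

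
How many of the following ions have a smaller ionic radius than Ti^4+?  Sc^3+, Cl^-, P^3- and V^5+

All of these have 18 electrons (isoelectronic). With the same electron cloud, the ion with the most protons pulls it in tightest. Nuclear charges: V^5+ (Z=23), Ti^4+ (Z=22), Sc^3+ (Z=21), Cl^- (Z=17), P^3- (Z=15). Highest Z is smallest.
Placing each against Ti^4+: smaller — V^5+; larger — Sc^3+, Cl^-, P^3-. That's 1.

1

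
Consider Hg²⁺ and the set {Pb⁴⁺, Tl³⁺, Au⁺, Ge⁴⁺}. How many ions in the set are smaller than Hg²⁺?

Tabulating Z and e⁻: Ge⁴⁺: 28 e⁻, Z=32, Pb⁴⁺: 78 e⁻, Z=82, Tl³⁺: 78 e⁻, Z=81, Hg²⁺: 78 e⁻, Z=80, Au⁺: 78 e⁻, Z=79. Ge⁴⁺ < Pb⁴⁺ (same group, 2 shells fewer); Pb⁴⁺ < Tl³⁺ (both 78 e⁻, Z=82>81); Tl³⁺ < Hg²⁺ (both 78 e⁻, Z=81>80); Hg²⁺ < Au⁺ (isoelectronic, higher Z=80 is smaller).
Ordering all of them (including Hg²⁺) by radius gives Ge⁴⁺ < Pb⁴⁺ < Tl³⁺ < Hg²⁺ < Au⁺. Count: 3.

3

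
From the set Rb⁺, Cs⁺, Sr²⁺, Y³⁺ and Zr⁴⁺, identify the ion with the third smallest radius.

Sr²⁺

First list Z and electron count for each: Zr⁴⁺ (Z=40, 36 e⁻), Y³⁺ (Z=39, 36 e⁻), Sr²⁺ (Z=38, 36 e⁻), Rb⁺ (Z=37, 36 e⁻), Cs⁺ (Z=55, 54 e⁻). Zr⁴⁺ < Y³⁺ (both 36 e⁻, Z=40>39); Y³⁺ < Sr²⁺ (isoelectronic, higher Z=39 is smaller); Sr²⁺ < Rb⁺ (isoelectronic, higher Z=38 is smaller); Rb⁺ < Cs⁺ (same group, period 5 vs 6).
That gives Zr⁴⁺ < Y³⁺ < Sr²⁺ < Rb⁺ < Cs⁺. From the smallest end, number 3 is Sr²⁺.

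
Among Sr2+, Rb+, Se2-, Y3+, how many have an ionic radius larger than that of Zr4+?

Each ion has 36 electrons. The ranking follows nuclear charge in reverse — greater Z gives a smaller radius. Zr4+ (Z=40), Y3+ (Z=39), Sr2+ (Z=38), Rb+ (Z=37), Se2- (Z=34).
Ordering all of them (including Zr4+) by radius gives Zr4+ < Y3+ < Sr2+ < Rb+ < Se2-. That's 4.

4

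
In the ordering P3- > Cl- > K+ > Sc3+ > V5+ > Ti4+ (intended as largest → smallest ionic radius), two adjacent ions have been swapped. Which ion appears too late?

Ti4+

Compare adjacent ions: both have 18 electrons but Z(V)=23 > Z(Ti)=22, so V5+ should be the smaller of the two — yet in this decreasing list V5+ sits before Ti4+. Nothing else is reversed, so Ti4+ should move one place to the left.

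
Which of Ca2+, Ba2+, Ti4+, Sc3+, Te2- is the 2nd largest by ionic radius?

Ba2+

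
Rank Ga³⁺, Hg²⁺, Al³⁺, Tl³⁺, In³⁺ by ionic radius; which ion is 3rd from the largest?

Electron counts and nuclear charges: Al³⁺ has 10 e⁻ (Z=13), Ga³⁺ has 28 e⁻ (Z=31), In³⁺ has 46 e⁻ (Z=49), Tl³⁺ has 78 e⁻ (Z=81), Hg²⁺ has 78 e⁻ (Z=80). Al³⁺ < Ga³⁺ (same group, 1 shell fewer); Ga³⁺ < In³⁺ (same group, period 4 vs 5); In³⁺ < Tl³⁺ (same group, 1 shell fewer); Tl³⁺ < Hg²⁺ (both 78 e⁻, Z=81>80).
So the order is Al³⁺ < Ga³⁺ < In³⁺ < Tl³⁺ < Hg²⁺; the 3rd-largest ion is In³⁺.

In³⁺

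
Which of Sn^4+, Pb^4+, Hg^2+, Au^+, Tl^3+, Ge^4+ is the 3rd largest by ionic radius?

Work out protons and electrons: Ge^4+ has 28 e⁻ (Z=32), Sn^4+ has 46 e⁻ (Z=50), Pb^4+ has 78 e⁻ (Z=82), Tl^3+ has 78 e⁻ (Z=81), Hg^2+ has 78 e⁻ (Z=80), Au^+ has 78 e⁻ (Z=79). Ge^4+ < Sn^4+ (same group, 1 shell fewer); Sn^4+ < Pb^4+ (same group, period 5 vs 6); Pb^4+ < Tl^3+ (both 78 e⁻, Z=82>81); Tl^3+ < Hg^2+ (isoelectronic, higher Z=81 is smaller); Hg^2+ < Au^+ (isoelectronic, higher Z=80 is smaller).
That gives Ge^4+ < Sn^4+ < Pb^4+ < Tl^3+ < Hg^2+ < Au^+. From the largest end, number 3 is Tl^3+.

Tl^3+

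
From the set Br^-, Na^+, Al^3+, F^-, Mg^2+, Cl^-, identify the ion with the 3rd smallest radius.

Na^+

First list Z and electron count for each: Al^3+ has 10 e⁻ (Z=13), Mg^2+ has 10 e⁻ (Z=12), Na^+ has 10 e⁻ (Z=11), F^- has 10 e⁻ (Z=9), Cl^- has 18 e⁻ (Z=17), Br^- has 36 e⁻ (Z=35). Al^3+ < Mg^2+ (isoelectronic, higher Z=13 is smaller); Mg^2+ < Na^+ (isoelectronic, higher Z=12 is smaller); Na^+ < F^- (both 10 e⁻, Z=11>9); F^- < Cl^- (same group, 1 shell fewer); Cl^- < Br^- (same group, 1 shell fewer).
Ordering: Al^3+ < Mg^2+ < Na^+ < F^- < Cl^- < Br^-. The 3rd smallest is Na^+.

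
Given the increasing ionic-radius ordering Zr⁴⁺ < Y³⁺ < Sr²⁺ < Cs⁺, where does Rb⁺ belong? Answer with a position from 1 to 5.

Work out protons and electrons: Zr⁴⁺ has 36 e⁻ (Z=40), Y³⁺ has 36 e⁻ (Z=39), Sr²⁺ has 36 e⁻ (Z=38), Rb⁺ has 36 e⁻ (Z=37), Cs⁺ has 54 e⁻ (Z=55). Zr⁴⁺ < Y³⁺ (isoelectronic, higher Z=40 is smaller); Y³⁺ < Sr²⁺ (both 36 e⁻, Z=39>38); Sr²⁺ < Rb⁺ (isoelectronic, higher Z=38 is smaller); Rb⁺ < Cs⁺ (same group, 1 shell fewer).
With Rb⁺ included the full order is Zr⁴⁺ < Y³⁺ < Sr²⁺ < Rb⁺ < Cs⁺, so it takes position 4.

4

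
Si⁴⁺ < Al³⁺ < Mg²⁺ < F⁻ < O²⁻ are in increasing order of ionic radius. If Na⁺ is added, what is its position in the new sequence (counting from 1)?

4

These species are isoelectronic with 10 electrons. The only difference is the number of protons: Si⁴⁺ (Z=14), Al³⁺ (Z=13), Mg²⁺ (Z=12), Na⁺ (Z=11), F⁻ (Z=9), O²⁻ (Z=8). The strongest nuclear pull (Si⁴⁺) gives the smallest ion.
Putting Na⁺ in gives Si⁴⁺ < Al³⁺ < Mg²⁺ < Na⁺ < F⁻ < O²⁻; it lands at slot 4.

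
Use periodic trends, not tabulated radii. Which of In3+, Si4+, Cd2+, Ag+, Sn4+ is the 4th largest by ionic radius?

Work out protons and electrons: Si4+ has 10 e⁻ (Z=14), Sn4+ has 46 e⁻ (Z=50), In3+ has 46 e⁻ (Z=49), Cd2+ has 46 e⁻ (Z=48), Ag+ has 46 e⁻ (Z=47). Si4+ < Sn4+ (same group, period 3 vs 5); Sn4+ < In3+ (both 46 e⁻, Z=50>49); In3+ < Cd2+ (both 46 e⁻, Z=49>48); Cd2+ < Ag+ (both 46 e⁻, Z=48>47).
So the order is Si4+ < Sn4+ < In3+ < Cd2+ < Ag+; the 4th-largest ion is Sn4+.

Sn4+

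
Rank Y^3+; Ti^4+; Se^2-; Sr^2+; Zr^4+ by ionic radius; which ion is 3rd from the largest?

Work out protons and electrons: Ti^4+: 18 e⁻, Z=22, Zr^4+: 36 e⁻, Z=40, Y^3+: 36 e⁻, Z=39, Sr^2+: 36 e⁻, Z=38, Se^2-: 36 e⁻, Z=34. Ti^4+ < Zr^4+ (same group, 1 shell fewer); Zr^4+ < Y^3+ (both 36 e⁻, Z=40>39); Y^3+ < Sr^2+ (both 36 e⁻, Z=39>38); Sr^2+ < Se^2- (isoelectronic, higher Z=38 is smaller).
Full ascending order: Ti^4+ < Zr^4+ < Y^3+ < Sr^2+ < Se^2-. Counting from the largest, position 3 is Y^3+.

Y^3+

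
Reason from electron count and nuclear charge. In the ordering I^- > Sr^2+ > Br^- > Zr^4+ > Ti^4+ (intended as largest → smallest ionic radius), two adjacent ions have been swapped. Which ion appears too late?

Br^-

Check each adjacent pair. Sr^2+ and Br^- are reversed: Sr^2+ and Br^- share 36 electrons; the higher nuclear charge on Sr (Z=38) contracts it more, so Sr^2+ < Br^-. No other neighbouring pair contradicts the periodic trends, so Br^- is the ion listed too late.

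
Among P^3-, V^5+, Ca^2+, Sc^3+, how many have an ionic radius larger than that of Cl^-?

1

All of these have 18 electrons (isoelectronic). With the same electron cloud, the ion with the most protons pulls it in tightest. Nuclear charges: V^5+ (Z=23), Sc^3+ (Z=21), Ca^2+ (Z=20), Cl^- (Z=17), P^3- (Z=15). Highest Z is smallest.
Ordering all of them (including Cl^-) by radius gives V^5+ < Sc^3+ < Ca^2+ < Cl^- < P^3-. So 1 is larger.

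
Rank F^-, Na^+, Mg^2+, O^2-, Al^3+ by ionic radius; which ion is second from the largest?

F^-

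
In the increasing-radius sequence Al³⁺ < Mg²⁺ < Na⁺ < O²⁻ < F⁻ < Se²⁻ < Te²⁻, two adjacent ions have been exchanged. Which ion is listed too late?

F⁻

The pair O²⁻, F⁻ is the wrong way round — they are isoelectronic (10 e⁻) and F has more protons than O (9 vs 8), making F⁻ smaller. All other adjacent pairs agree with periodic trends, so F⁻ is the misplaced ion.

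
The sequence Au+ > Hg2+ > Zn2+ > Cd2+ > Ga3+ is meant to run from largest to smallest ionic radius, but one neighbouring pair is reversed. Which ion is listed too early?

Zn2+

Compare adjacent ions: Zn2+ and Cd2+ are in one column with the same charge; the lighter period-4 ion has one fewer shell and is smaller — yet in this decreasing list Zn2+ sits before Cd2+. Nothing else is reversed, so Zn2+ should move one place to the right.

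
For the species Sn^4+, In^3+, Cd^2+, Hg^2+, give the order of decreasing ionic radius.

Sn^4+ has 46 e⁻ (Z=50), In^3+ has 46 e⁻ (Z=49), Cd^2+ has 46 e⁻ (Z=48), Hg^2+ has 78 e⁻ (Z=80). Sn^4+ < In^3+ (both 46 e⁻, Z=50>49); In^3+ < Cd^2+ (both 46 e⁻, Z=49>48); Cd^2+ < Hg^2+ (same group, period 5 vs 6).

Hg^2+ > Cd^2+ > In^3+ > Sn^4+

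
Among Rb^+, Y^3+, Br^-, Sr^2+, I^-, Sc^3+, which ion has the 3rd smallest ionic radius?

Sr^2+

Tabulating Z and e⁻: Sc^3+: 18 e⁻, Z=21, Y^3+: 36 e⁻, Z=39, Sr^2+: 36 e⁻, Z=38, Rb^+: 36 e⁻, Z=37, Br^-: 36 e⁻, Z=35, I^-: 54 e⁻, Z=53. Sc^3+ < Y^3+ (same group, 1 shell fewer); Y^3+ < Sr^2+ (isoelectronic, higher Z=39 is smaller); Sr^2+ < Rb^+ (isoelectronic, higher Z=38 is smaller); Rb^+ < Br^- (isoelectronic, higher Z=37 is smaller); Br^- < I^- (same group, 1 shell fewer).
Ordering: Sc^3+ < Y^3+ < Sr^2+ < Rb^+ < Br^- < I^-. The 3rd smallest is Sr^2+.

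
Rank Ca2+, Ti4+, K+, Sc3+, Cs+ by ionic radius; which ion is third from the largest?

Ca2+

First list Z and electron count for each: Ti4+: 18 e⁻, Z=22, Sc3+: 18 e⁻, Z=21, Ca2+: 18 e⁻, Z=20, K+: 18 e⁻, Z=19, Cs+: 54 e⁻, Z=55. Ti4+ < Sc3+ (both 18 e⁻, Z=22>21); Sc3+ < Ca2+ (both 18 e⁻, Z=21>20); Ca2+ < K+ (both 18 e⁻, Z=20>19); K+ < Cs+ (same group, 2 shells fewer).
So the order is Ti4+ < Sc3+ < Ca2+ < K+ < Cs+; the 3rd-largest ion is Ca2+.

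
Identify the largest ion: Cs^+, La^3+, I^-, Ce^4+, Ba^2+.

Isoelectronic series (54 e⁻ each). Size is set by nuclear charge: more protons means a smaller ion. Ce^4+ (Z=58), La^3+ (Z=57), Ba^2+ (Z=56), Cs^+ (Z=55), I^- (Z=53).

I^-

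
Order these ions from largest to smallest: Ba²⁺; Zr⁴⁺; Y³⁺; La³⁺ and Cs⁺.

Cs⁺ > Ba²⁺ > La³⁺ > Y³⁺ > Zr⁴⁺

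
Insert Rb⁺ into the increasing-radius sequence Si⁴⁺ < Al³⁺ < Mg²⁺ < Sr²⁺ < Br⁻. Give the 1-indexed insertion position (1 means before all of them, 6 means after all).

5

Si⁴⁺ (Z=14, 10 e⁻), Al³⁺ (Z=13, 10 e⁻), Mg²⁺ (Z=12, 10 e⁻), Sr²⁺ (Z=38, 36 e⁻), Rb⁺ (Z=37, 36 e⁻), Br⁻ (Z=35, 36 e⁻). Si⁴⁺ < Al³⁺ (both 10 e⁻, Z=14>13); Al³⁺ < Mg²⁺ (both 10 e⁻, Z=13>12); Mg²⁺ < Sr²⁺ (same group, period 3 vs 5); Sr²⁺ < Rb⁺ (both 36 e⁻, Z=38>37); Rb⁺ < Br⁻ (isoelectronic, higher Z=37 is smaller).
With Rb⁺ included the full order is Si⁴⁺ < Al³⁺ < Mg²⁺ < Sr²⁺ < Rb⁺ < Br⁻, so it takes position 5.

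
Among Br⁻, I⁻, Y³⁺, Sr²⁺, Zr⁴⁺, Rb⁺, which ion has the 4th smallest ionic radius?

Rb⁺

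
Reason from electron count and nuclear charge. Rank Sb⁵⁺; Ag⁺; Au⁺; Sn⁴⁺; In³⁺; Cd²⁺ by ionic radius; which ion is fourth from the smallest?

Cd²⁺

Work out protons and electrons: Sb⁵⁺: 46 e⁻, Z=51, Sn⁴⁺: 46 e⁻, Z=50, In³⁺: 46 e⁻, Z=49, Cd²⁺: 46 e⁻, Z=48, Ag⁺: 46 e⁻, Z=47, Au⁺: 78 e⁻, Z=79. Sb⁵⁺ < Sn⁴⁺ (isoelectronic, higher Z=51 is smaller); Sn⁴⁺ < In³⁺ (both 46 e⁻, Z=50>49); In³⁺ < Cd²⁺ (both 46 e⁻, Z=49>48); Cd²⁺ < Ag⁺ (isoelectronic, higher Z=48 is smaller); Ag⁺ < Au⁺ (same group, 1 shell fewer).
Full ascending order: Sb⁵⁺ < Sn⁴⁺ < In³⁺ < Cd²⁺ < Ag⁺ < Au⁺. Counting from the smallest, position 4 is Cd²⁺.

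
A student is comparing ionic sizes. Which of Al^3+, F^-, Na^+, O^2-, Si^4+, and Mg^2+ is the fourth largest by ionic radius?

Mg^2+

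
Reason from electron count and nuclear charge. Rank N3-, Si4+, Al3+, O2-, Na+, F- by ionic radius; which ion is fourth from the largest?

All of these have 10 electrons (isoelectronic). With the same electron cloud, the ion with the most protons pulls it in tightest. Nuclear charges: Si4+ (Z=14), Al3+ (Z=13), Na+ (Z=11), F- (Z=9), O2- (Z=8), N3- (Z=7). Highest Z is smallest.
So the order is Si4+ < Al3+ < Na+ < F- < O2- < N3-; the 4th-largest ion is Na+.

Na+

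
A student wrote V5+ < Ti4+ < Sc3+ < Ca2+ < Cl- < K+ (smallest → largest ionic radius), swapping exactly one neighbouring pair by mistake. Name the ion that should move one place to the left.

The pair Cl-, K+ is the wrong way round — both have 18 electrons but Z(K)=19 > Z(Cl)=17, so K+ should be the smaller of the two. All other adjacent pairs agree with periodic trends, so K+ is the misplaced ion.

K+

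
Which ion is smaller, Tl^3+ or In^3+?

These ions sit in one column with identical charge. Each step down the periodic table adds a principal shell, increasing the radius.

In^3+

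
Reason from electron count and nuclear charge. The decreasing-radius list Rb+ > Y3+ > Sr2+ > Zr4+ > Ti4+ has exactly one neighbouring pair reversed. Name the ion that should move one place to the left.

Sr2+

The pair Y3+, Sr2+ is the wrong way round — they are isoelectronic (36 e⁻) and Y has more protons than Sr (39 vs 38), making Y3+ smaller. All other adjacent pairs agree with periodic trends, so Sr2+ is the misplaced ion.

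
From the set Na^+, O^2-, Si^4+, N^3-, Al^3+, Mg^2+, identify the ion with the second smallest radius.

Each ion has 10 electrons. The ranking follows nuclear charge in reverse — greater Z gives a smaller radius. Si^4+ (Z=14), Al^3+ (Z=13), Mg^2+ (Z=12), Na^+ (Z=11), O^2- (Z=8), N^3- (Z=7).
Full ascending order: Si^4+ < Al^3+ < Mg^2+ < Na^+ < O^2- < N^3-. Counting from the smallest, position 2 is Al^3+.

Al^3+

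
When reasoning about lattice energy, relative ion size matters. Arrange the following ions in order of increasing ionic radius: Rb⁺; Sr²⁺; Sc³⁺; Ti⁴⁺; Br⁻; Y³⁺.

First list Z and electron count for each: Ti⁴⁺: 18 e⁻, Z=22, Sc³⁺: 18 e⁻, Z=21, Y³⁺: 36 e⁻, Z=39, Sr²⁺: 36 e⁻, Z=38, Rb⁺: 36 e⁻, Z=37, Br⁻: 36 e⁻, Z=35. Ti⁴⁺ < Sc³⁺ (both 18 e⁻, Z=22>21); Sc³⁺ < Y³⁺ (same group, period 4 vs 5); Y³⁺ < Sr²⁺ (both 36 e⁻, Z=39>38); Sr²⁺ < Rb⁺ (isoelectronic, higher Z=38 is smaller); Rb⁺ < Br⁻ (isoelectronic, higher Z=37 is smaller).

Ti⁴⁺ < Sc³⁺ < Y³⁺ < Sr²⁺ < Rb⁺ < Br⁻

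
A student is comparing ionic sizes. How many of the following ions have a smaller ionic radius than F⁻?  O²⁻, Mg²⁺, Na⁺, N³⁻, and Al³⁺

Each ion has 10 electrons. The ranking follows nuclear charge in reverse — greater Z gives a smaller radius. Al³⁺ (Z=13), Mg²⁺ (Z=12), Na⁺ (Z=11), F⁻ (Z=9), O²⁻ (Z=8), N³⁻ (Z=7).
Placing each against F⁻: smaller — Al³⁺, Mg²⁺, Na⁺; larger — O²⁻, N³⁻. Count: 3.

3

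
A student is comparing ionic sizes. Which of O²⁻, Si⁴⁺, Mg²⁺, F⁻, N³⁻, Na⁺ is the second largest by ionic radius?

O²⁻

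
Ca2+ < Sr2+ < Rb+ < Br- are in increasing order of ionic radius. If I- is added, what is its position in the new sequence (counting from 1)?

5

Tabulating Z and e⁻: Ca2+ (Z=20, 18 e⁻), Sr2+ (Z=38, 36 e⁻), Rb+ (Z=37, 36 e⁻), Br- (Z=35, 36 e⁻), I- (Z=53, 54 e⁻). Ca2+ < Sr2+ (same group, period 4 vs 5); Sr2+ < Rb+ (isoelectronic, higher Z=38 is smaller); Rb+ < Br- (both 36 e⁻, Z=37>35); Br- < I- (same group, period 4 vs 5).
The complete sequence is Ca2+ < Sr2+ < Rb+ < Br- < I-. I- sits at position 5.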